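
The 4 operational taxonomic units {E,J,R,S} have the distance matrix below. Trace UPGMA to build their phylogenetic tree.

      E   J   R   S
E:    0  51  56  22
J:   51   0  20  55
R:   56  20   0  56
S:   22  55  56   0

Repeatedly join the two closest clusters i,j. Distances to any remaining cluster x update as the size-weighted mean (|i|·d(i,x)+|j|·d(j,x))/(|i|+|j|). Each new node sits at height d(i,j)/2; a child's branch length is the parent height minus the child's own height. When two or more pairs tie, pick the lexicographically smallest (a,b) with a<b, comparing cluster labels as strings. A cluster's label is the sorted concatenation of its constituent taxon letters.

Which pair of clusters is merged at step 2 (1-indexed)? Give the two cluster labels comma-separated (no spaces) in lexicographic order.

1. join J+R (d=20) ⇒ JR; edges |J|=10, |R|=10
  updated: d(E,JR)=107/2, d(JR,S)=111/2
2. join E+S (d=22) ⇒ ES; edges |E|=11, |S|=11
  updated: d(ES,JR)=109/2
3. join ES+JR (d=109/2) ⇒ EJRS; edges |ES|=65/4, |JR|=69/4
final tree: ((E:11,S:11):65/4,(J:10,R:10):69/4)
total length: 151/2

E,S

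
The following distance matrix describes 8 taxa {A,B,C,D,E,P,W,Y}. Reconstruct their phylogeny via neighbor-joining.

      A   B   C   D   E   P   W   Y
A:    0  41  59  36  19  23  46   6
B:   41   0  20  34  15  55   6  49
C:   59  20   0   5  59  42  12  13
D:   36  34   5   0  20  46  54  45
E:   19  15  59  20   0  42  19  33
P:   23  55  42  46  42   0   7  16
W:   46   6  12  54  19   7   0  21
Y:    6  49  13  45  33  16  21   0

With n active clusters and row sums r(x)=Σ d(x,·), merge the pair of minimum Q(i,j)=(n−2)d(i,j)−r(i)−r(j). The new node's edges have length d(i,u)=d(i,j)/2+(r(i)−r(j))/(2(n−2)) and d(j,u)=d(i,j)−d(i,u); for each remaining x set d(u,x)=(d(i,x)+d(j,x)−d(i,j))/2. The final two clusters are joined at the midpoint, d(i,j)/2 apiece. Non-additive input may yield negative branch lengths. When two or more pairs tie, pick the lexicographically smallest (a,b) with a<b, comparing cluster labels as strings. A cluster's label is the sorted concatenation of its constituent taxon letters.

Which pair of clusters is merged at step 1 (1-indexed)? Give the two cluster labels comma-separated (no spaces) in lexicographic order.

C,D

step 1: merge (C,D) at d=5, Q=-420; branch lengths C→0, D→5; new cluster CD
  updated: d(A,CD)=45, d(B,CD)=49/2, d(CD,E)=37, d(CD,P)=83/2, d(CD,W)=61/2, d(CD,Y)=53/2
step 2: merge (A,Y) at d=6, Q=-603/2; branch lengths A→117/20, Y→3/20; new cluster AY
  updated: d(AY,B)=42, d(AY,CD)=131/4, d(AY,E)=23, d(AY,P)=33/2, d(AY,W)=61/2
step 3: merge (AY,P) at d=33/2, Q=-963/4; branch lengths AY→195/32, P→333/32; new cluster APY
  updated: d(APY,B)=161/4, d(APY,CD)=231/8, d(APY,E)=97/4, d(APY,W)=21/2
step 4: merge (APY,W) at d=21/2, Q=-1107/8; branch lengths APY→185/16, W→-17/16; new cluster APWY
  updated: d(APWY,B)=143/8, d(APWY,CD)=391/16, d(APWY,E)=131/8
step 5: merge (APWY,CD) at d=391/16, Q=-383/4; branch lengths APWY→173/32, CD→609/32; new cluster ACDPWY
  updated: d(ACDPWY,B)=287/32, d(ACDPWY,E)=463/32
step 6: merge (ACDPWY,B) at d=287/32, Q=-615/16; branch lengths ACDPWY→135/32, B→19/4; new cluster ABCDPWY
  updated: d(ABCDPWY,E)=41/4
step 7: merge (ABCDPWY,E) at d=41/4; branch lengths ABCDPWY→41/8, E→41/8; new cluster ABCDEPWY
final tree: ((((((A:117/20,Y:3/20):195/32,P:333/32):185/16,W:-17/16):173/32,(C:0,D:5):609/32):135/32,B:19/4):41/8,E:41/8)
total length: 2613/32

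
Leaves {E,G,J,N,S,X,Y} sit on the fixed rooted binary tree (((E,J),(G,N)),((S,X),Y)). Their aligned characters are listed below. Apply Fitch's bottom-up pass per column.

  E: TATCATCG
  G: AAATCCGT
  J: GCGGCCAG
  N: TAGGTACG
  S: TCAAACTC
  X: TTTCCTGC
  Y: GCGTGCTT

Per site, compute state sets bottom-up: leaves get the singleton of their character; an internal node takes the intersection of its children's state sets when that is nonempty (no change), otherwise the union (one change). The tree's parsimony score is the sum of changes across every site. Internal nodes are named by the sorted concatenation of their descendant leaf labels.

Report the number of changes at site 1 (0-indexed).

3

EJ@0: {T} ∪ {G} = {G,T} (union, +1)
GN@0: {A} ∪ {T} = {A,T} (union, +1)
EGJN@0: {G,T} ∩ {A,T} = {T} (intersection, +0)
SX@0: {T} ∩ {T} = {T} (intersection, +0)
SXY@0: {T} ∪ {G} = {G,T} (union, +1)
EGJNSXY@0: {T} ∩ {G,T} = {T} (intersection, +0)
EJ@1: {A} ∪ {C} = {A,C} (union, +1)
GN@1: {A} ∩ {A} = {A} (intersection, +0)
EGJN@1: {A,C} ∩ {A} = {A} (intersection, +0)
SX@1: {C} ∪ {T} = {C,T} (union, +1)
SXY@1: {C,T} ∩ {C} = {C} (intersection, +0)
EGJNSXY@1: {A} ∪ {C} = {A,C} (union, +1)
EJ@2: {T} ∪ {G} = {G,T} (union, +1)
GN@2: {A} ∪ {G} = {A,G} (union, +1)
EGJN@2: {G,T} ∩ {A,G} = {G} (intersection, +0)
SX@2: {A} ∪ {T} = {A,T} (union, +1)
SXY@2: {A,T} ∪ {G} = {A,G,T} (union, +1)
EGJNSXY@2: {G} ∩ {A,G,T} = {G} (intersection, +0)
EJ@3: {C} ∪ {G} = {C,G} (union, +1)
GN@3: {T} ∪ {G} = {G,T} (union, +1)
EGJN@3: {C,G} ∩ {G,T} = {G} (intersection, +0)
SX@3: {A} ∪ {C} = {A,C} (union, +1)
SXY@3: {A,C} ∪ {T} = {A,C,T} (union, +1)
EGJNSXY@3: {G} ∪ {A,C,T} = {A,C,G,T} (union, +1)
EJ@4: {A} ∪ {C} = {A,C} (union, +1)
GN@4: {C} ∪ {T} = {C,T} (union, +1)
EGJN@4: {A,C} ∩ {C,T} = {C} (intersection, +0)
SX@4: {A} ∪ {C} = {A,C} (union, +1)
SXY@4: {A,C} ∪ {G} = {A,C,G} (union, +1)
EGJNSXY@4: {C} ∩ {A,C,G} = {C} (intersection, +0)
EJ@5: {T} ∪ {C} = {C,T} (union, +1)
GN@5: {C} ∪ {A} = {A,C} (union, +1)
EGJN@5: {C,T} ∩ {A,C} = {C} (intersection, +0)
SX@5: {C} ∪ {T} = {C,T} (union, +1)
SXY@5: {C,T} ∩ {C} = {C} (intersection, +0)
EGJNSXY@5: {C} ∩ {C} = {C} (intersection, +0)
EJ@6: {C} ∪ {A} = {A,C} (union, +1)
GN@6: {G} ∪ {C} = {C,G} (union, +1)
EGJN@6: {A,C} ∩ {C,G} = {C} (intersection, +0)
SX@6: {T} ∪ {G} = {G,T} (union, +1)
SXY@6: {G,T} ∩ {T} = {T} (intersection, +0)
EGJNSXY@6: {C} ∪ {T} = {C,T} (union, +1)
EJ@7: {G} ∩ {G} = {G} (intersection, +0)
GN@7: {T} ∪ {G} = {G,T} (union, +1)
EGJN@7: {G} ∩ {G,T} = {G} (intersection, +0)
SX@7: {C} ∩ {C} = {C} (intersection, +0)
SXY@7: {C} ∪ {T} = {C,T} (union, +1)
EGJNSXY@7: {G} ∪ {C,T} = {C,G,T} (union, +1)
per-site changes: [3, 3, 4, 5, 4, 3, 4, 3]; total = 29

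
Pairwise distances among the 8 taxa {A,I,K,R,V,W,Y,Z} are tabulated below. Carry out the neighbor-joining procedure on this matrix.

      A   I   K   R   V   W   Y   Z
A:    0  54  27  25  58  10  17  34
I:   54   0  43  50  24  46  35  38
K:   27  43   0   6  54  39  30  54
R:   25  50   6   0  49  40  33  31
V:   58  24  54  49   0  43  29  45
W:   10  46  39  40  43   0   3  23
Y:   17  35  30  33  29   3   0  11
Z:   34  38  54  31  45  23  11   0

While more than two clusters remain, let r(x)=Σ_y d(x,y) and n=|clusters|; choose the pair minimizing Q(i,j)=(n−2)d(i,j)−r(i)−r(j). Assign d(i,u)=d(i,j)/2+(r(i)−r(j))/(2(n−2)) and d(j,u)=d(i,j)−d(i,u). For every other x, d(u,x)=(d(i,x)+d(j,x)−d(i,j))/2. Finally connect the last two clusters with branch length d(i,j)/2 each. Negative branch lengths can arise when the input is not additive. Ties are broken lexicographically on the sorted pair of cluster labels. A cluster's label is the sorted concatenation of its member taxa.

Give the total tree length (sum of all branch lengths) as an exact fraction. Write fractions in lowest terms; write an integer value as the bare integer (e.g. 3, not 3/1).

3151/32

iteration 1: select K,R (d=6, Q=-451); attach at lengths (55/12, 17/12); label the merged cluster KR
  updated: d(A,KR)=23, d(I,KR)=87/2, d(KR,V)=97/2, d(KR,W)=73/2, d(KR,Y)=57/2, d(KR,Z)=79/2
iteration 2: select I,V (d=24, Q=-368); attach at lengths (113/10, 127/10); label the merged cluster IV
  updated: d(A,IV)=44, d(IV,KR)=34, d(IV,W)=65/2, d(IV,Y)=20, d(IV,Z)=59/2
iteration 3: select A,KR (d=23, Q=-395/2); attach at lengths (117/16, 251/16); label the merged cluster AKR
  updated: d(AKR,IV)=55/2, d(AKR,W)=47/4, d(AKR,Y)=45/4, d(AKR,Z)=101/4
iteration 4: select AKR,W (d=47/4, Q=-443/4); attach at lengths (163/24, 119/24); label the merged cluster AKRW
  updated: d(AKRW,IV)=193/8, d(AKRW,Y)=5/4, d(AKRW,Z)=73/4
iteration 5: select AKRW,Y (d=5/4, Q=-587/8); attach at lengths (111/32, -71/32); label the merged cluster AKRWY
  updated: d(AKRWY,IV)=343/16, d(AKRWY,Z)=14
iteration 6: select AKRWY,IV (d=343/16, Q=-1039/16); attach at lengths (95/32, 591/32); label the merged cluster AIKRVWY
  updated: d(AIKRVWY,Z)=353/32
iteration 7: select AIKRVWY,Z (d=353/32); attach at lengths (353/64, 353/64); label the merged cluster AIKRVWYZ
final tree: (((((A:117/16,(K:55/12,R:17/12):251/16):163/24,W:119/24):111/32,Y:-71/32):95/32,(I:113/10,V:127/10):591/32):353/64,Z:353/64)
total length: 3151/32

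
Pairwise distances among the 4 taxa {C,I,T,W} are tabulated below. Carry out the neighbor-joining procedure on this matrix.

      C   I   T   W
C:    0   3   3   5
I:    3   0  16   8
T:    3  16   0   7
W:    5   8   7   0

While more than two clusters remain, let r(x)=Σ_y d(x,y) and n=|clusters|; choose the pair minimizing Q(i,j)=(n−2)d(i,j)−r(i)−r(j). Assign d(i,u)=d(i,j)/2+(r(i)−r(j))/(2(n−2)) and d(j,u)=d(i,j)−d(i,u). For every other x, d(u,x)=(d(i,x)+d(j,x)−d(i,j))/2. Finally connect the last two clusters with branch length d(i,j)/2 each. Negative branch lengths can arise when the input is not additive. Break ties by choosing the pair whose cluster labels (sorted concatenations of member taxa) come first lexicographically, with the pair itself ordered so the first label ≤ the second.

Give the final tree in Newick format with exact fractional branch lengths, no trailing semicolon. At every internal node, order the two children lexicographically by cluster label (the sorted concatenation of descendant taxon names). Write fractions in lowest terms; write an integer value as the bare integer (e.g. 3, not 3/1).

step 1: merge (C,I) at d=3, Q=-32; branch lengths C→-5/2, I→11/2; new cluster CI
  updated: d(CI,T)=8, d(CI,W)=5
step 2: merge (CI,T) at d=8, Q=-20; branch lengths CI→3, T→5; new cluster CIT
  updated: d(CIT,W)=2
step 3: merge (CIT,W) at d=2; branch lengths CIT→1, W→1; new cluster CITW
final tree: (((C:-5/2,I:11/2):3,T:5):1,W:1)
total length: 13

(((C:-5/2,I:11/2):3,T:5):1,W:1)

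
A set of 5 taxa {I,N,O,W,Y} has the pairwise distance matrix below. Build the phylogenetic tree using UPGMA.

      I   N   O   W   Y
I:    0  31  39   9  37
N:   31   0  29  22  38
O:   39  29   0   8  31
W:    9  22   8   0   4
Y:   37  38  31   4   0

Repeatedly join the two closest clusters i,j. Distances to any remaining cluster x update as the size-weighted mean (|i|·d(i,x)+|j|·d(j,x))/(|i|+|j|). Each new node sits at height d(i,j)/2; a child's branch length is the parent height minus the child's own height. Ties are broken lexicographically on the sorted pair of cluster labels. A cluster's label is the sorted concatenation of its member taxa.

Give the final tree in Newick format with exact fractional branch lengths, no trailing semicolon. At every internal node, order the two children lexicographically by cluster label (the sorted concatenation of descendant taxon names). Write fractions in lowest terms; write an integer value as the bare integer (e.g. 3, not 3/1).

step 1: merge (W,Y) at d=4; branch lengths W→2, Y→2; new cluster WY
  updated: d(I,WY)=23, d(N,WY)=30, d(O,WY)=39/2
step 2: merge (O,WY) at d=39/2; branch lengths O→39/4, WY→31/4; new cluster OWY
  updated: d(I,OWY)=85/3, d(N,OWY)=89/3
step 3: merge (I,OWY) at d=85/3; branch lengths I→85/6, OWY→53/12; new cluster IOWY
  updated: d(IOWY,N)=30
step 4: merge (IOWY,N) at d=30; branch lengths IOWY→5/6, N→15; new cluster INOWY
final tree: ((I:85/6,(O:39/4,(W:2,Y:2):31/4):53/12):5/6,N:15)
total length: 671/12

((I:85/6,(O:39/4,(W:2,Y:2):31/4):53/12):5/6,N:15)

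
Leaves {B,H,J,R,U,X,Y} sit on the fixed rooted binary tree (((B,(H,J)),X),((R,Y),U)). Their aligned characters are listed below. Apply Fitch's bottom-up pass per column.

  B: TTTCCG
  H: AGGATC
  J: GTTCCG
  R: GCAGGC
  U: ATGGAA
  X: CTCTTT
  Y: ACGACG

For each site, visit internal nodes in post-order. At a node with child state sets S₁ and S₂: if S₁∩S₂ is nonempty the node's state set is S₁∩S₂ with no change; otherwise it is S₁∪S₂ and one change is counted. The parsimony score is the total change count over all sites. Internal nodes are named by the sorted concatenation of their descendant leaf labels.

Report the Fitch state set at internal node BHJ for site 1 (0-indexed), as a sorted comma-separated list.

T

[col 0] HJ: children H:{A}, J:{G} ∪→ {A,G}; cost 1
[col 0] BHJ: children B:{T}, HJ:{A,G} ∪→ {A,G,T}; cost 1
[col 0] BHJX: children BHJ:{A,G,T}, X:{C} ∪→ {A,C,G,T}; cost 1
[col 0] RY: children R:{G}, Y:{A} ∪→ {A,G}; cost 1
[col 0] RUY: children RY:{A,G}, U:{A} ∩→ {A}; cost 0
[col 0] BHJRUXY: children BHJX:{A,C,G,T}, RUY:{A} ∩→ {A}; cost 0
[col 1] HJ: children H:{G}, J:{T} ∪→ {G,T}; cost 1
[col 1] BHJ: children B:{T}, HJ:{G,T} ∩→ {T}; cost 0
[col 1] BHJX: children BHJ:{T}, X:{T} ∩→ {T}; cost 0
[col 1] RY: children R:{C}, Y:{C} ∩→ {C}; cost 0
[col 1] RUY: children RY:{C}, U:{T} ∪→ {C,T}; cost 1
[col 1] BHJRUXY: children BHJX:{T}, RUY:{C,T} ∩→ {T}; cost 0
[col 2] HJ: children H:{G}, J:{T} ∪→ {G,T}; cost 1
[col 2] BHJ: children B:{T}, HJ:{G,T} ∩→ {T}; cost 0
[col 2] BHJX: children BHJ:{T}, X:{C} ∪→ {C,T}; cost 1
[col 2] RY: children R:{A}, Y:{G} ∪→ {A,G}; cost 1
[col 2] RUY: children RY:{A,G}, U:{G} ∩→ {G}; cost 0
[col 2] BHJRUXY: children BHJX:{C,T}, RUY:{G} ∪→ {C,G,T}; cost 1
[col 3] HJ: children H:{A}, J:{C} ∪→ {A,C}; cost 1
[col 3] BHJ: children B:{C}, HJ:{A,C} ∩→ {C}; cost 0
[col 3] BHJX: children BHJ:{C}, X:{T} ∪→ {C,T}; cost 1
[col 3] RY: children R:{G}, Y:{A} ∪→ {A,G}; cost 1
[col 3] RUY: children RY:{A,G}, U:{G} ∩→ {G}; cost 0
[col 3] BHJRUXY: children BHJX:{C,T}, RUY:{G} ∪→ {C,G,T}; cost 1
[col 4] HJ: children H:{T}, J:{C} ∪→ {C,T}; cost 1
[col 4] BHJ: children B:{C}, HJ:{C,T} ∩→ {C}; cost 0
[col 4] BHJX: children BHJ:{C}, X:{T} ∪→ {C,T}; cost 1
[col 4] RY: children R:{G}, Y:{C} ∪→ {C,G}; cost 1
[col 4] RUY: children RY:{C,G}, U:{A} ∪→ {A,C,G}; cost 1
[col 4] BHJRUXY: children BHJX:{C,T}, RUY:{A,C,G} ∩→ {C}; cost 0
[col 5] HJ: children H:{C}, J:{G} ∪→ {C,G}; cost 1
[col 5] BHJ: children B:{G}, HJ:{C,G} ∩→ {G}; cost 0
[col 5] BHJX: children BHJ:{G}, X:{T} ∪→ {G,T}; cost 1
[col 5] RY: children R:{C}, Y:{G} ∪→ {C,G}; cost 1
[col 5] RUY: children RY:{C,G}, U:{A} ∪→ {A,C,G}; cost 1
[col 5] BHJRUXY: children BHJX:{G,T}, RUY:{A,C,G} ∩→ {G}; cost 0
per-site changes: [4, 2, 4, 4, 4, 4]; total = 22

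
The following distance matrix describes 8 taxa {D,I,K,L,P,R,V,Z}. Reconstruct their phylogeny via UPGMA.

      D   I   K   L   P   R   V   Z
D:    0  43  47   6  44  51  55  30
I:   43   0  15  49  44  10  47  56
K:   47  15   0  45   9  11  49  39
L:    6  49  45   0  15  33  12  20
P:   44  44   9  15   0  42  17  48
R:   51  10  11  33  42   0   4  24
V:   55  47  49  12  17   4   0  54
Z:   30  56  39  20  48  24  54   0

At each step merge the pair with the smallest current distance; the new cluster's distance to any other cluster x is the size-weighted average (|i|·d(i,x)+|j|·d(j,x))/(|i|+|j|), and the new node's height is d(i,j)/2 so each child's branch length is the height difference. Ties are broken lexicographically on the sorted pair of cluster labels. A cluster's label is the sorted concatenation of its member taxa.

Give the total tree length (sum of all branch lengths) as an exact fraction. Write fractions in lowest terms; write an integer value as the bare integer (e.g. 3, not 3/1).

1105/12

step 1: merge (R,V) at d=4; branch lengths R→2, V→2; new cluster RV
  updated: d(D,RV)=53, d(I,RV)=57/2, d(K,RV)=30, d(L,RV)=45/2, d(P,RV)=59/2, d(RV,Z)=39
step 2: merge (D,L) at d=6; branch lengths D→3, L→3; new cluster DL
  updated: d(DL,I)=46, d(DL,K)=46, d(DL,P)=59/2, d(DL,RV)=151/4, d(DL,Z)=25
step 3: merge (K,P) at d=9; branch lengths K→9/2, P→9/2; new cluster KP
  updated: d(DL,KP)=151/4, d(I,KP)=59/2, d(KP,RV)=119/4, d(KP,Z)=87/2
step 4: merge (DL,Z) at d=25; branch lengths DL→19/2, Z→25/2; new cluster DLZ
  updated: d(DLZ,I)=148/3, d(DLZ,KP)=119/3, d(DLZ,RV)=229/6
step 5: merge (I,RV) at d=57/2; branch lengths I→57/4, RV→49/4; new cluster IRV
  updated: d(DLZ,IRV)=377/9, d(IRV,KP)=89/3
step 6: merge (IRV,KP) at d=89/3; branch lengths IRV→7/12, KP→31/3; new cluster IKPRV
  updated: d(DLZ,IKPRV)=41
step 7: merge (DLZ,IKPRV) at d=41; branch lengths DLZ→8, IKPRV→17/3; new cluster DIKLPRVZ
final tree: (((D:3,L:3):19/2,Z:25/2):8,((I:57/4,(R:2,V:2):49/4):7/12,(K:9/2,P:9/2):31/3):17/3)
total length: 1105/12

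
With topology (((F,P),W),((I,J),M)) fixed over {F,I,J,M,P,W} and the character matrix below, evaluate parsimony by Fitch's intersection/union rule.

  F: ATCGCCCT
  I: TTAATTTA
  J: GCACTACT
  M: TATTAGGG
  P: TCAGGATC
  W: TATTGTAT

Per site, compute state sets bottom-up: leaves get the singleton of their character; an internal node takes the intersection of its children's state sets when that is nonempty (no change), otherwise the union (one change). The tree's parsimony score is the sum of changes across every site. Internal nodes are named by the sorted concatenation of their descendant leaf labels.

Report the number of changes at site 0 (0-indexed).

2

site 0, node FP: F={A} ∪ P={T} → {A,T} (+1)
site 0, node FPW: FP={A,T} ∩ W={T} → {T} (+0)
site 0, node IJ: I={T} ∪ J={G} → {G,T} (+1)
site 0, node IJM: IJ={G,T} ∩ M={T} → {T} (+0)
site 0, node FIJMPW: FPW={T} ∩ IJM={T} → {T} (+0)
site 1, node FP: F={T} ∪ P={C} → {C,T} (+1)
site 1, node FPW: FP={C,T} ∪ W={A} → {A,C,T} (+1)
site 1, node IJ: I={T} ∪ J={C} → {C,T} (+1)
site 1, node IJM: IJ={C,T} ∪ M={A} → {A,C,T} (+1)
site 1, node FIJMPW: FPW={A,C,T} ∩ IJM={A,C,T} → {A,C,T} (+0)
site 2, node FP: F={C} ∪ P={A} → {A,C} (+1)
site 2, node FPW: FP={A,C} ∪ W={T} → {A,C,T} (+1)
site 2, node IJ: I={A} ∩ J={A} → {A} (+0)
site 2, node IJM: IJ={A} ∪ M={T} → {A,T} (+1)
site 2, node FIJMPW: FPW={A,C,T} ∩ IJM={A,T} → {A,T} (+0)
site 3, node FP: F={G} ∩ P={G} → {G} (+0)
site 3, node FPW: FP={G} ∪ W={T} → {G,T} (+1)
site 3, node IJ: I={A} ∪ J={C} → {A,C} (+1)
site 3, node IJM: IJ={A,C} ∪ M={T} → {A,C,T} (+1)
site 3, node FIJMPW: FPW={G,T} ∩ IJM={A,C,T} → {T} (+0)
site 4, node FP: F={C} ∪ P={G} → {C,G} (+1)
site 4, node FPW: FP={C,G} ∩ W={G} → {G} (+0)
site 4, node IJ: I={T} ∩ J={T} → {T} (+0)
site 4, node IJM: IJ={T} ∪ M={A} → {A,T} (+1)
site 4, node FIJMPW: FPW={G} ∪ IJM={A,T} → {A,G,T} (+1)
site 5, node FP: F={C} ∪ P={A} → {A,C} (+1)
site 5, node FPW: FP={A,C} ∪ W={T} → {A,C,T} (+1)
site 5, node IJ: I={T} ∪ J={A} → {A,T} (+1)
site 5, node IJM: IJ={A,T} ∪ M={G} → {A,G,T} (+1)
site 5, node FIJMPW: FPW={A,C,T} ∩ IJM={A,G,T} → {A,T} (+0)
site 6, node FP: F={C} ∪ P={T} → {C,T} (+1)
site 6, node FPW: FP={C,T} ∪ W={A} → {A,C,T} (+1)
site 6, node IJ: I={T} ∪ J={C} → {C,T} (+1)
site 6, node IJM: IJ={C,T} ∪ M={G} → {C,G,T} (+1)
site 6, node FIJMPW: FPW={A,C,T} ∩ IJM={C,G,T} → {C,T} (+0)
site 7, node FP: F={T} ∪ P={C} → {C,T} (+1)
site 7, node FPW: FP={C,T} ∩ W={T} → {T} (+0)
site 7, node IJ: I={A} ∪ J={T} → {A,T} (+1)
site 7, node IJM: IJ={A,T} ∪ M={G} → {A,G,T} (+1)
site 7, node FIJMPW: FPW={T} ∩ IJM={A,G,T} → {T} (+0)
per-site changes: [2, 4, 3, 3, 3, 4, 4, 3]; total = 26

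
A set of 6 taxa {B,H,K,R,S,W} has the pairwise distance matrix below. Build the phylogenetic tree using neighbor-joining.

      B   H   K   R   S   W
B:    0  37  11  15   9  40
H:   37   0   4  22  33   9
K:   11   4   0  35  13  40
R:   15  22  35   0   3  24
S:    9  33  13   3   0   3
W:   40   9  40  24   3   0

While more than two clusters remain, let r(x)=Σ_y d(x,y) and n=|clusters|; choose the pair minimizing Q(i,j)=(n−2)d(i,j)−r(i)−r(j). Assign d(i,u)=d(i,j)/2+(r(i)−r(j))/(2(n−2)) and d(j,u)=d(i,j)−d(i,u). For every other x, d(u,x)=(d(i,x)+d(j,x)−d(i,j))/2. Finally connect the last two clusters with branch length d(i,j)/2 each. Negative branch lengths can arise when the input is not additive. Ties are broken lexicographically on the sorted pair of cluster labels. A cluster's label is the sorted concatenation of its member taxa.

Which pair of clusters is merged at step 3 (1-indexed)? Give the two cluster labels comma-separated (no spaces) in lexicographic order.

step 1: merge (H,K) at d=4, Q=-192; branch lengths H→9/4, K→7/4; new cluster HK
  updated: d(B,HK)=22, d(HK,R)=53/2, d(HK,S)=21, d(HK,W)=45/2
step 2: merge (S,W) at d=3, Q=-233/2; branch lengths S→-89/12, W→125/12; new cluster SW
  updated: d(B,SW)=23, d(HK,SW)=81/4, d(R,SW)=12
step 3: merge (B,HK) at d=22, Q=-339/4; branch lengths B→141/16, HK→211/16; new cluster BHK
  updated: d(BHK,R)=39/4, d(BHK,SW)=85/8
step 4: merge (BHK,R) at d=39/4, Q=-259/8; branch lengths BHK→67/16, R→89/16; new cluster BHKR
  updated: d(BHKR,SW)=103/16
step 5: merge (BHKR,SW) at d=103/16; branch lengths BHKR→103/32, SW→103/32; new cluster BHKRSW
final tree: (((B:141/16,(H:9/4,K:7/4):211/16):67/16,R:89/16):103/32,(S:-89/12,W:125/12):103/32)
total length: 723/16

B,HK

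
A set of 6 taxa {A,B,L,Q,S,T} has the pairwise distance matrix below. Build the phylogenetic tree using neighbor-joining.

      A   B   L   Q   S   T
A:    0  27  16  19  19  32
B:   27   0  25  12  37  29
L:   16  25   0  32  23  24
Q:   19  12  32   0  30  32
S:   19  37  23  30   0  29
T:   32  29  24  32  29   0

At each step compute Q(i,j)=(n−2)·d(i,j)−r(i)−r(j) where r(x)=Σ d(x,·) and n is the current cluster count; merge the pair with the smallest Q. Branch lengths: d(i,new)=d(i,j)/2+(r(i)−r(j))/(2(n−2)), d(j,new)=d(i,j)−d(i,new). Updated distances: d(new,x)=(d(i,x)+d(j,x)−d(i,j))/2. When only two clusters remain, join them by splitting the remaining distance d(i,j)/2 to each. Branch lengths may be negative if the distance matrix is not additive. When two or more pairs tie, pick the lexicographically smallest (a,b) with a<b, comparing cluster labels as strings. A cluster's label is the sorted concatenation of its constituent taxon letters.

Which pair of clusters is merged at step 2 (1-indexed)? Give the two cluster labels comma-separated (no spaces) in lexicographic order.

step 1: merge (B,Q) at d=12, Q=-207; branch lengths B→53/8, Q→43/8; new cluster BQ
  updated: d(A,BQ)=17, d(BQ,L)=45/2, d(BQ,S)=55/2, d(BQ,T)=49/2
step 2: merge (BQ,T) at d=49/2, Q=-255/2; branch lengths BQ→37/4, T→61/4; new cluster BQT
  updated: d(A,BQT)=49/4, d(BQT,L)=11, d(BQT,S)=16
step 3: merge (A,S) at d=19, Q=-269/4; branch lengths A→109/16, S→195/16; new cluster AS
  updated: d(AS,BQT)=37/8, d(AS,L)=10
step 4: merge (AS,BQT) at d=37/8, Q=-205/8; branch lengths AS→29/16, BQT→45/16; new cluster ABQST
  updated: d(ABQST,L)=131/16
step 5: merge (ABQST,L) at d=131/16; branch lengths ABQST→131/32, L→131/32; new cluster ABLQST
final tree: (((A:109/16,S:195/16):29/16,((B:53/8,Q:43/8):37/4,T:61/4):45/16):131/32,L:131/32)
total length: 1093/16

BQ,T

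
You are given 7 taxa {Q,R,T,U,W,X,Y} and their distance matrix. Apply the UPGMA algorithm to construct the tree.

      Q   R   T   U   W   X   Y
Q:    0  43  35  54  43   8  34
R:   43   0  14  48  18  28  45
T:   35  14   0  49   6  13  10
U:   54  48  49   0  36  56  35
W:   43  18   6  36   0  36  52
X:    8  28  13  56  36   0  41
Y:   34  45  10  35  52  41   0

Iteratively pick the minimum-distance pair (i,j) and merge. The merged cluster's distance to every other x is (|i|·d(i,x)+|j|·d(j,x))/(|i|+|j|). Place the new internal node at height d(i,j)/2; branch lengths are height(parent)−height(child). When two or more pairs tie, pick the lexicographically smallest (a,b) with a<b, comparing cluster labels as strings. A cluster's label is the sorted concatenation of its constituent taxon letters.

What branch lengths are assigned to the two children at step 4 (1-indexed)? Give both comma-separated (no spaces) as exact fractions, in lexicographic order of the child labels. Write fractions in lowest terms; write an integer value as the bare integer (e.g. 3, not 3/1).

25/2,17/2

1. join T+W (d=6) ⇒ TW; edges |T|=3, |W|=3
  updated: d(Q,TW)=39, d(R,TW)=16, d(TW,U)=85/2, d(TW,X)=49/2, d(TW,Y)=31
2. join Q+X (d=8) ⇒ QX; edges |Q|=4, |X|=4
  updated: d(QX,R)=71/2, d(QX,TW)=127/4, d(QX,U)=55, d(QX,Y)=75/2
3. join R+TW (d=16) ⇒ RTW; edges |R|=8, |TW|=5
  updated: d(QX,RTW)=33, d(RTW,U)=133/3, d(RTW,Y)=107/3
4. join QX+RTW (d=33) ⇒ QRTWX; edges |QX|=25/2, |RTW|=17/2
  updated: d(QRTWX,U)=243/5, d(QRTWX,Y)=182/5
5. join U+Y (d=35) ⇒ UY; edges |U|=35/2, |Y|=35/2
  updated: d(QRTWX,UY)=85/2
6. join QRTWX+UY (d=85/2) ⇒ QRTUWXY; edges |QRTWX|=19/4, |UY|=15/4
final tree: (((Q:4,X:4):25/2,(R:8,(T:3,W:3):5):17/2):19/4,(U:35/2,Y:35/2):15/4)
total length: 183/2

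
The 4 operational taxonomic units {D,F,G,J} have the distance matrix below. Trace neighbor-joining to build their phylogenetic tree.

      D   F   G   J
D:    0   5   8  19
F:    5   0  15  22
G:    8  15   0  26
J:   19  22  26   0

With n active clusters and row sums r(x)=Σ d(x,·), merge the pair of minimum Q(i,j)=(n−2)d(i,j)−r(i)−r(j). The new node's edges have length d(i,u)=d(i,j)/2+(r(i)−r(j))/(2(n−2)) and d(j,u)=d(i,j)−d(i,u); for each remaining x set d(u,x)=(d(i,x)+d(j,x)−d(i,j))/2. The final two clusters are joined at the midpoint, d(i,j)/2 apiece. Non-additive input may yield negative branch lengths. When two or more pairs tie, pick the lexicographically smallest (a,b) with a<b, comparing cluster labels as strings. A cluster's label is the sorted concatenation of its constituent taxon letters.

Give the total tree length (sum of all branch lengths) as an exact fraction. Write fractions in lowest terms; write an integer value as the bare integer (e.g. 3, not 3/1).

iteration 1: select D,G (d=8, Q=-65); attach at lengths (-1/4, 33/4); label the merged cluster DG
  updated: d(DG,F)=6, d(DG,J)=37/2
iteration 2: select DG,F (d=6, Q=-93/2); attach at lengths (5/4, 19/4); label the merged cluster DFG
  updated: d(DFG,J)=69/4
iteration 3: select DFG,J (d=69/4); attach at lengths (69/8, 69/8); label the merged cluster DFGJ
final tree: (((D:-1/4,G:33/4):5/4,F:19/4):69/8,J:69/8)
total length: 125/4

125/4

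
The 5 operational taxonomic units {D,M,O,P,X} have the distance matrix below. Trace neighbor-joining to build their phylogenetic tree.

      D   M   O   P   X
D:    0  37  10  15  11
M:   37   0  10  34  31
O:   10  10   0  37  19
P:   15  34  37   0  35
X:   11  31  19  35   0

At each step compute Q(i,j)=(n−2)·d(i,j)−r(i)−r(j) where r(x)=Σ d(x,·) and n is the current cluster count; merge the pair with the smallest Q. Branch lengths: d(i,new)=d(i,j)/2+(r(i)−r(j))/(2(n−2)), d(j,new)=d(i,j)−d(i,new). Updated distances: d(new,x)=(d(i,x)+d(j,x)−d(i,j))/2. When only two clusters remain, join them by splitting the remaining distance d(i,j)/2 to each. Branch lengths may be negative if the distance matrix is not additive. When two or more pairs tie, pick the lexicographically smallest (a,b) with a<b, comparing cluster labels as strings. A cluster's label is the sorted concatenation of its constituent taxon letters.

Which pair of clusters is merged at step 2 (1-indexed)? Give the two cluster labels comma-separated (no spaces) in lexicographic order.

step 1: merge (M,O) at d=10, Q=-158; branch lengths M→11, O→-1; new cluster MO
  updated: d(D,MO)=37/2, d(MO,P)=61/2, d(MO,X)=20
step 2: merge (D,P) at d=15, Q=-95; branch lengths D→-3/2, P→33/2; new cluster DP
  updated: d(DP,MO)=17, d(DP,X)=31/2
step 3: merge (DP,MO) at d=17, Q=-105/2; branch lengths DP→25/4, MO→43/4; new cluster DMOP
  updated: d(DMOP,X)=37/4
step 4: merge (DMOP,X) at d=37/4; branch lengths DMOP→37/8, X→37/8; new cluster DMOPX
final tree: (((D:-3/2,P:33/2):25/4,(M:11,O:-1):43/4):37/8,X:37/8)
total length: 205/4

D,P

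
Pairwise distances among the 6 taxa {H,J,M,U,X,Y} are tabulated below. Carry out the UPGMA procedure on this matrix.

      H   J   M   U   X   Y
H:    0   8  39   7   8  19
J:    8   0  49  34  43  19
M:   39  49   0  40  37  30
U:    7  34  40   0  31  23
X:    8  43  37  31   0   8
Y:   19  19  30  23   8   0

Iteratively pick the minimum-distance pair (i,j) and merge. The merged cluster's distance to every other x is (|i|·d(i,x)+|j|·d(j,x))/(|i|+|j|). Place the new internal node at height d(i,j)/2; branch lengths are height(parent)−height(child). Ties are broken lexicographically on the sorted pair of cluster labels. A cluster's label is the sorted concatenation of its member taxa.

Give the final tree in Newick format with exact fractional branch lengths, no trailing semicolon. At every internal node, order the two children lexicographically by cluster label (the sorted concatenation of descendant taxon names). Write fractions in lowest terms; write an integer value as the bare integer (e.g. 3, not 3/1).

((((H:7/2,U:7/2):53/8,(X:4,Y:4):49/8):23/8,J:13):13/2,M:39/2)

1. join H+U (d=7) ⇒ HU; edges |H|=7/2, |U|=7/2
  updated: d(HU,J)=21, d(HU,M)=79/2, d(HU,X)=39/2, d(HU,Y)=21
2. join X+Y (d=8) ⇒ XY; edges |X|=4, |Y|=4
  updated: d(HU,XY)=81/4, d(J,XY)=31, d(M,XY)=67/2
3. join HU+XY (d=81/4) ⇒ HUXY; edges |HU|=53/8, |XY|=49/8
  updated: d(HUXY,J)=26, d(HUXY,M)=73/2
4. join HUXY+J (d=26) ⇒ HJUXY; edges |HUXY|=23/8, |J|=13
  updated: d(HJUXY,M)=39
5. join HJUXY+M (d=39) ⇒ HJMUXY; edges |HJUXY|=13/2, |M|=39/2
final tree: ((((H:7/2,U:7/2):53/8,(X:4,Y:4):49/8):23/8,J:13):13/2,M:39/2)
total length: 557/8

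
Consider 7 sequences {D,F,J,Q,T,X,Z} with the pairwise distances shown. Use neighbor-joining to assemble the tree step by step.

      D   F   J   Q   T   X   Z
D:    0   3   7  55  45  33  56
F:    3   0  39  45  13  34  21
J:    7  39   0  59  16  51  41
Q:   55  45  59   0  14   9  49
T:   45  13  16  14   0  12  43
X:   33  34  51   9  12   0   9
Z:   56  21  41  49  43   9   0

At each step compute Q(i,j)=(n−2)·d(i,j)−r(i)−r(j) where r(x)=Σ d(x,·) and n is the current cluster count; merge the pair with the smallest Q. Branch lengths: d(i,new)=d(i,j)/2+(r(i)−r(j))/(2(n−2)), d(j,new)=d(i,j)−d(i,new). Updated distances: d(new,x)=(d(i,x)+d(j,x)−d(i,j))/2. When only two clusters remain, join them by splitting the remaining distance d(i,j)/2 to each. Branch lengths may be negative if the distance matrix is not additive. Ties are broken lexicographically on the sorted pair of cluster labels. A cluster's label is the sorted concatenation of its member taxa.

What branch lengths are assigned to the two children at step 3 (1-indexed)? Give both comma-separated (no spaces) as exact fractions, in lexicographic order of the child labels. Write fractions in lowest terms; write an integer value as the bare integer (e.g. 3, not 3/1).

17/2,63/4

iteration 1: select D,J (d=7, Q=-377); attach at lengths (21/10, 49/10); label the merged cluster DJ
  updated: d(DJ,F)=35/2, d(DJ,Q)=107/2, d(DJ,T)=27, d(DJ,X)=77/2, d(DJ,Z)=45
iteration 2: select DJ,F (d=35/2, Q=-242); attach at lengths (121/8, 19/8); label the merged cluster DFJ
  updated: d(DFJ,Q)=81/2, d(DFJ,T)=45/4, d(DFJ,X)=55/2, d(DFJ,Z)=97/4
iteration 3: select DFJ,Z (d=97/4, Q=-156); attach at lengths (17/2, 63/4); label the merged cluster DFJZ
  updated: d(DFJZ,Q)=261/8, d(DFJZ,T)=15, d(DFJZ,X)=49/8
iteration 4: select DFJZ,X (d=49/8, Q=-549/8); attach at lengths (311/32, -115/32); label the merged cluster DFJXZ
  updated: d(DFJXZ,Q)=71/4, d(DFJXZ,T)=167/16
iteration 5: select DFJXZ,Q (d=71/4, Q=-675/16); attach at lengths (227/32, 341/32); label the merged cluster DFJQXZ
  updated: d(DFJQXZ,T)=107/32
iteration 6: select DFJQXZ,T (d=107/32); attach at lengths (107/64, 107/64); label the merged cluster DFJQTXZ
final tree: ((((((D:21/10,J:49/10):121/8,F:19/8):17/2,Z:63/4):311/32,X:-115/32):227/32,Q:341/32):107/64,T:107/64)
total length: 2431/32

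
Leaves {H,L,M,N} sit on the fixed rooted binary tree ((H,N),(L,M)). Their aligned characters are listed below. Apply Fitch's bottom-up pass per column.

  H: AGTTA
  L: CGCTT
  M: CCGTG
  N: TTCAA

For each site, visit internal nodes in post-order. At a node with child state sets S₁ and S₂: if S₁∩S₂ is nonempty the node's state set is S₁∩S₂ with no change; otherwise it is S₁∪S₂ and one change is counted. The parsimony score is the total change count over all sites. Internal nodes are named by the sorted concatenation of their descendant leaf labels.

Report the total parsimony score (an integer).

[col 0] HN: children H:{A}, N:{T} ∪→ {A,T}; cost 1
[col 0] LM: children L:{C}, M:{C} ∩→ {C}; cost 0
[col 0] HLMN: children HN:{A,T}, LM:{C} ∪→ {A,C,T}; cost 1
[col 1] HN: children H:{G}, N:{T} ∪→ {G,T}; cost 1
[col 1] LM: children L:{G}, M:{C} ∪→ {C,G}; cost 1
[col 1] HLMN: children HN:{G,T}, LM:{C,G} ∩→ {G}; cost 0
[col 2] HN: children H:{T}, N:{C} ∪→ {C,T}; cost 1
[col 2] LM: children L:{C}, M:{G} ∪→ {C,G}; cost 1
[col 2] HLMN: children HN:{C,T}, LM:{C,G} ∩→ {C}; cost 0
[col 3] HN: children H:{T}, N:{A} ∪→ {A,T}; cost 1
[col 3] LM: children L:{T}, M:{T} ∩→ {T}; cost 0
[col 3] HLMN: children HN:{A,T}, LM:{T} ∩→ {T}; cost 0
[col 4] HN: children H:{A}, N:{A} ∩→ {A}; cost 0
[col 4] LM: children L:{T}, M:{G} ∪→ {G,T}; cost 1
[col 4] HLMN: children HN:{A}, LM:{G,T} ∪→ {A,G,T}; cost 1
per-site changes: [2, 2, 2, 1, 2]; total = 9

9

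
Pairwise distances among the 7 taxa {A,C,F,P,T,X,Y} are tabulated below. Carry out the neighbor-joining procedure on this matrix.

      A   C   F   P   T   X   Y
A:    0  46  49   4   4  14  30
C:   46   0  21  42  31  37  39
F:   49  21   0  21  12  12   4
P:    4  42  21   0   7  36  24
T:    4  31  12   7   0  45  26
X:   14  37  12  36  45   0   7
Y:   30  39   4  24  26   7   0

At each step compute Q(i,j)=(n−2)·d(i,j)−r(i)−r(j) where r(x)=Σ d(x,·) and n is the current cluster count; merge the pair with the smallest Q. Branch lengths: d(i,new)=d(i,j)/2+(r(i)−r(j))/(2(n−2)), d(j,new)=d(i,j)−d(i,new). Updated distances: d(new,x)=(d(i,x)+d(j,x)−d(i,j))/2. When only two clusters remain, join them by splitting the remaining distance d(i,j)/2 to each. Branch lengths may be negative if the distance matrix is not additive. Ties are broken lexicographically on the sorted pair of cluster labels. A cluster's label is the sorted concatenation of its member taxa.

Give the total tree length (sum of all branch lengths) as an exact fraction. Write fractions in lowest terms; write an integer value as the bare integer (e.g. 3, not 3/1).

1. join A+P (d=4, Q=-261) ⇒ AP; edges |A|=33/10, |P|=7/10
  updated: d(AP,C)=42, d(AP,F)=33, d(AP,T)=7/2, d(AP,X)=23, d(AP,Y)=25
2. join AP+T (d=7/2, Q=-230) ⇒ APT; edges |AP|=23/8, |T|=5/8
  updated: d(APT,C)=139/4, d(APT,F)=83/4, d(APT,X)=129/4, d(APT,Y)=95/4
3. join X+Y (d=7, Q=-141) ⇒ XY; edges |X|=71/12, |Y|=13/12
  updated: d(APT,XY)=49/2, d(C,XY)=69/2, d(F,XY)=9/2
4. join APT+C (d=139/4, Q=-403/4) ⇒ ACPT; edges |APT|=237/16, |C|=319/16
  updated: d(ACPT,F)=7/2, d(ACPT,XY)=97/8
5. join ACPT+F (d=7/2, Q=-161/8) ⇒ ACFPT; edges |ACPT|=89/16, |F|=-33/16
  updated: d(ACFPT,XY)=105/16
6. join ACFPT+XY (d=105/16) ⇒ ACFPTXY; edges |ACFPT|=105/32, |XY|=105/32
final tree: (((((A:33/10,P:7/10):23/8,T:5/8):237/16,C:319/16):89/16,F:-33/16):105/32,(X:71/12,Y:13/12):105/32)
total length: 949/16

949/16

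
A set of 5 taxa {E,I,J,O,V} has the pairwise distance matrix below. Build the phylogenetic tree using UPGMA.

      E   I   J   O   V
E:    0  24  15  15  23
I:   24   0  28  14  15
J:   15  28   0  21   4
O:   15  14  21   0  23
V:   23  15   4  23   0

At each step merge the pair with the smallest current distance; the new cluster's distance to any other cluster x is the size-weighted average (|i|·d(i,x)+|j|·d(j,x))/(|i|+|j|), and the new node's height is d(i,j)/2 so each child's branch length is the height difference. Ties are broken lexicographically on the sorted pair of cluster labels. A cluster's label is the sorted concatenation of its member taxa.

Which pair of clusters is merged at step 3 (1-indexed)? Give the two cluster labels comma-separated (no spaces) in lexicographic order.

1. join J+V (d=4) ⇒ JV; edges |J|=2, |V|=2
  updated: d(E,JV)=19, d(I,JV)=43/2, d(JV,O)=22
2. join I+O (d=14) ⇒ IO; edges |I|=7, |O|=7
  updated: d(E,IO)=39/2, d(IO,JV)=87/4
3. join E+JV (d=19) ⇒ EJV; edges |E|=19/2, |JV|=15/2
  updated: d(EJV,IO)=21
4. join EJV+IO (d=21) ⇒ EIJOV; edges |EJV|=1, |IO|=7/2
final tree: ((E:19/2,(J:2,V:2):15/2):1,(I:7,O:7):7/2)
total length: 79/2

E,JV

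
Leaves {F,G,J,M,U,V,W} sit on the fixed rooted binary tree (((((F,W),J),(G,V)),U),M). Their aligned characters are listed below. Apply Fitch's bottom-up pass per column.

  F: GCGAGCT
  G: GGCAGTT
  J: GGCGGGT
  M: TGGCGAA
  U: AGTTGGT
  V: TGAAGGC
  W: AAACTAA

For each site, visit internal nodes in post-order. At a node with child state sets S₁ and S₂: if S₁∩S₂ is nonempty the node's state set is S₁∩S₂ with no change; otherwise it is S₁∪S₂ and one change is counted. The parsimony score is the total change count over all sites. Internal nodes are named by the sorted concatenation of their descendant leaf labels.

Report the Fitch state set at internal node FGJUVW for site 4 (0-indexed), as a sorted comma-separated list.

G

[col 0] FW: children F:{G}, W:{A} ∪→ {A,G}; cost 1
[col 0] FJW: children FW:{A,G}, J:{G} ∩→ {G}; cost 0
[col 0] GV: children G:{G}, V:{T} ∪→ {G,T}; cost 1
[col 0] FGJVW: children FJW:{G}, GV:{G,T} ∩→ {G}; cost 0
[col 0] FGJUVW: children FGJVW:{G}, U:{A} ∪→ {A,G}; cost 1
[col 0] FGJMUVW: children FGJUVW:{A,G}, M:{T} ∪→ {A,G,T}; cost 1
[col 1] FW: children F:{C}, W:{A} ∪→ {A,C}; cost 1
[col 1] FJW: children FW:{A,C}, J:{G} ∪→ {A,C,G}; cost 1
[col 1] GV: children G:{G}, V:{G} ∩→ {G}; cost 0
[col 1] FGJVW: children FJW:{A,C,G}, GV:{G} ∩→ {G}; cost 0
[col 1] FGJUVW: children FGJVW:{G}, U:{G} ∩→ {G}; cost 0
[col 1] FGJMUVW: children FGJUVW:{G}, M:{G} ∩→ {G}; cost 0
[col 2] FW: children F:{G}, W:{A} ∪→ {A,G}; cost 1
[col 2] FJW: children FW:{A,G}, J:{C} ∪→ {A,C,G}; cost 1
[col 2] GV: children G:{C}, V:{A} ∪→ {A,C}; cost 1
[col 2] FGJVW: children FJW:{A,C,G}, GV:{A,C} ∩→ {A,C}; cost 0
[col 2] FGJUVW: children FGJVW:{A,C}, U:{T} ∪→ {A,C,T}; cost 1
[col 2] FGJMUVW: children FGJUVW:{A,C,T}, M:{G} ∪→ {A,C,G,T}; cost 1
[col 3] FW: children F:{A}, W:{C} ∪→ {A,C}; cost 1
[col 3] FJW: children FW:{A,C}, J:{G} ∪→ {A,C,G}; cost 1
[col 3] GV: children G:{A}, V:{A} ∩→ {A}; cost 0
[col 3] FGJVW: children FJW:{A,C,G}, GV:{A} ∩→ {A}; cost 0
[col 3] FGJUVW: children FGJVW:{A}, U:{T} ∪→ {A,T}; cost 1
[col 3] FGJMUVW: children FGJUVW:{A,T}, M:{C} ∪→ {A,C,T}; cost 1
[col 4] FW: children F:{G}, W:{T} ∪→ {G,T}; cost 1
[col 4] FJW: children FW:{G,T}, J:{G} ∩→ {G}; cost 0
[col 4] GV: children G:{G}, V:{G} ∩→ {G}; cost 0
[col 4] FGJVW: children FJW:{G}, GV:{G} ∩→ {G}; cost 0
[col 4] FGJUVW: children FGJVW:{G}, U:{G} ∩→ {G}; cost 0
[col 4] FGJMUVW: children FGJUVW:{G}, M:{G} ∩→ {G}; cost 0
[col 5] FW: children F:{C}, W:{A} ∪→ {A,C}; cost 1
[col 5] FJW: children FW:{A,C}, J:{G} ∪→ {A,C,G}; cost 1
[col 5] GV: children G:{T}, V:{G} ∪→ {G,T}; cost 1
[col 5] FGJVW: children FJW:{A,C,G}, GV:{G,T} ∩→ {G}; cost 0
[col 5] FGJUVW: children FGJVW:{G}, U:{G} ∩→ {G}; cost 0
[col 5] FGJMUVW: children FGJUVW:{G}, M:{A} ∪→ {A,G}; cost 1
[col 6] FW: children F:{T}, W:{A} ∪→ {A,T}; cost 1
[col 6] FJW: children FW:{A,T}, J:{T} ∩→ {T}; cost 0
[col 6] GV: children G:{T}, V:{C} ∪→ {C,T}; cost 1
[col 6] FGJVW: children FJW:{T}, GV:{C,T} ∩→ {T}; cost 0
[col 6] FGJUVW: children FGJVW:{T}, U:{T} ∩→ {T}; cost 0
[col 6] FGJMUVW: children FGJUVW:{T}, M:{A} ∪→ {A,T}; cost 1
per-site changes: [4, 2, 5, 4, 1, 4, 3]; total = 23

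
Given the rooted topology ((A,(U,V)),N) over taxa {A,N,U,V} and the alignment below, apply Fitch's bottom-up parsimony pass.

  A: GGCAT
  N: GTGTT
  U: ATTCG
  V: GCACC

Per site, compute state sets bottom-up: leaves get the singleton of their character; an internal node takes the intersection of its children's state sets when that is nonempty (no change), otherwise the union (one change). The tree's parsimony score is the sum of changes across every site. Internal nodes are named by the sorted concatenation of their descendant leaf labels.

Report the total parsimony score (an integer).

10

site 0, node UV: U={A} ∪ V={G} → {A,G} (+1)
site 0, node AUV: A={G} ∩ UV={A,G} → {G} (+0)
site 0, node ANUV: AUV={G} ∩ N={G} → {G} (+0)
site 1, node UV: U={T} ∪ V={C} → {C,T} (+1)
site 1, node AUV: A={G} ∪ UV={C,T} → {C,G,T} (+1)
site 1, node ANUV: AUV={C,G,T} ∩ N={T} → {T} (+0)
site 2, node UV: U={T} ∪ V={A} → {A,T} (+1)
site 2, node AUV: A={C} ∪ UV={A,T} → {A,C,T} (+1)
site 2, node ANUV: AUV={A,C,T} ∪ N={G} → {A,C,G,T} (+1)
site 3, node UV: U={C} ∩ V={C} → {C} (+0)
site 3, node AUV: A={A} ∪ UV={C} → {A,C} (+1)
site 3, node ANUV: AUV={A,C} ∪ N={T} → {A,C,T} (+1)
site 4, node UV: U={G} ∪ V={C} → {C,G} (+1)
site 4, node AUV: A={T} ∪ UV={C,G} → {C,G,T} (+1)
site 4, node ANUV: AUV={C,G,T} ∩ N={T} → {T} (+0)
per-site changes: [1, 2, 3, 2, 2]; total = 10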